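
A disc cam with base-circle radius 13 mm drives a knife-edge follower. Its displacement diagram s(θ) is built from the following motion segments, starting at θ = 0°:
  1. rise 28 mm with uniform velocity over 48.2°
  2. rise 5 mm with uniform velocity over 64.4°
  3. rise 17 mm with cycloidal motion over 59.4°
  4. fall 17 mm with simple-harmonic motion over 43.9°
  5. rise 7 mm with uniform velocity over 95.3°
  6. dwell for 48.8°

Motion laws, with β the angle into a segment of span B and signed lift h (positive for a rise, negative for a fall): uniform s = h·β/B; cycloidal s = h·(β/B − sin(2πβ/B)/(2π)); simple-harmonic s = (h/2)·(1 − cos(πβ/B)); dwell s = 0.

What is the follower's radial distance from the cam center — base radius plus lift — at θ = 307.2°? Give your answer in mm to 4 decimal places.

seg 1 [0°–48.2°] uniform, h=28: full span → s += 28 → s = 28.0000
seg 2 [48.2°–112.6°] uniform, h=5: full span → s += 5 → s = 33.0000
seg 3 [112.6°–172°] cycloidal, h=17: full span → s += 17 → s = 50.0000
seg 4 [172°–215.9°] simple-harmonic, h=-17: full span → s += -17 → s = 33.0000
seg 5 [215.9°–311.2°] uniform, h=7: θ=307.2° here. β=91.3, B=95.3. 7·91.3/95.3 = 6.7062 → s = 39.7062
radial distance = base radius + s = 13 + 39.7062 = 52.7062

52.7062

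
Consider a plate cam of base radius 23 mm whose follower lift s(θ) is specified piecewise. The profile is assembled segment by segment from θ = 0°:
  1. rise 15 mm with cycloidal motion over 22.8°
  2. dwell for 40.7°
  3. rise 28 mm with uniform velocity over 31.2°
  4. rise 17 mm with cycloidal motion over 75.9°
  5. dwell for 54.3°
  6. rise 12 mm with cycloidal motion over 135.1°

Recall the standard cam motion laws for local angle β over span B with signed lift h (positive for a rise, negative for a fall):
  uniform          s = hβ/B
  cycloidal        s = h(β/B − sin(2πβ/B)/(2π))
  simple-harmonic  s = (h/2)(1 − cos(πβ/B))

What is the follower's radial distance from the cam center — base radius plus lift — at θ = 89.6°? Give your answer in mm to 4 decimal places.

seg 1 [0°–22.8°] cycloidal, h=15: full span → s += 15 → s = 15.0000
seg 2 [22.8°–63.5°] dwell: s stays 15.0000
seg 3 [63.5°–94.7°] uniform, h=28: θ=89.6° here. β=26.1, B=31.2. 28·26.1/31.2 = 23.4231 → s = 38.4231
radial distance = base radius + s = 23 + 38.4231 = 61.4231

61.4231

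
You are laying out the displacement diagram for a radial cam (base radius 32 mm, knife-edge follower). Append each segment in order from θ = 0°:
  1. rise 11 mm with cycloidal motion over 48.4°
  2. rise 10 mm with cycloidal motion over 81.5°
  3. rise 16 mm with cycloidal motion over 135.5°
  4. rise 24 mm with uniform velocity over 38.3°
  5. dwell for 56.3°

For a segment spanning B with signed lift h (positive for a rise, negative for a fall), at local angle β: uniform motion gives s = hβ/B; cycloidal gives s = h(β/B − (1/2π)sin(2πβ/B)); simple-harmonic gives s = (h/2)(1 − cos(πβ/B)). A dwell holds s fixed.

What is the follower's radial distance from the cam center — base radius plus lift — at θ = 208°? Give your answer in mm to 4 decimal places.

seg 1 [0°–48.4°] cycloidal, h=11: full span → s += 11 → s = 11.0000
seg 2 [48.4°–129.9°] cycloidal, h=10: full span → s += 10 → s = 21.0000
seg 3 [129.9°–265.4°] cycloidal, h=16: θ=208° here. β=78.1, B=135.5. 16·(0.5764 − sin(2π·0.5764)/(2π)) = 10.3979 → s = 31.3979
radial distance = base radius + s = 32 + 31.3979 = 63.3979

63.3979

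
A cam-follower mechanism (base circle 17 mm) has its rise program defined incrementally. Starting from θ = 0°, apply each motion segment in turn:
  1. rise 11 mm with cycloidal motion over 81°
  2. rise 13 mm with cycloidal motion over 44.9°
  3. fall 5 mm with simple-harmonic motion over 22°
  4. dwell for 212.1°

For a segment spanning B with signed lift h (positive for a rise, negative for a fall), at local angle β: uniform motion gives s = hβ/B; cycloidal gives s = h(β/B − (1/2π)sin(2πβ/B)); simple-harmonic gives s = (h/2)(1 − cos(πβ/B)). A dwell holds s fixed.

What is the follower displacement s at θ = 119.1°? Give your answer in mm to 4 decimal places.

seg 1 [0°–81°] cycloidal, h=11: full span → s += 11 → s = 11.0000
seg 2 [81°–125.9°] cycloidal, h=13: θ=119.1° here. β=38.1, B=44.9. 13·(0.8486 − sin(2π·0.8486)/(2π)) = 12.7160 → s = 23.7160

23.7160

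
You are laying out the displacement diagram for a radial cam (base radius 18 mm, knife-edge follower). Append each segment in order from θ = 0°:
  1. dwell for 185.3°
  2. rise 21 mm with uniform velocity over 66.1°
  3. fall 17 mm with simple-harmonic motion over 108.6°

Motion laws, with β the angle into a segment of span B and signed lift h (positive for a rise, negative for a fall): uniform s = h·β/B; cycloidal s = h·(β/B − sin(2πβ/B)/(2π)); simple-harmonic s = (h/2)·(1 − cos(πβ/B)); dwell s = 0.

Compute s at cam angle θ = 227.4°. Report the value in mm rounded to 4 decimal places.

seg 1 [0°–185.3°] dwell: s stays 0.0000
seg 2 [185.3°–251.4°] uniform, h=21: θ=227.4° here. β=42.1, B=66.1. 21·42.1/66.1 = 13.3752 → s = 13.3752

13.3752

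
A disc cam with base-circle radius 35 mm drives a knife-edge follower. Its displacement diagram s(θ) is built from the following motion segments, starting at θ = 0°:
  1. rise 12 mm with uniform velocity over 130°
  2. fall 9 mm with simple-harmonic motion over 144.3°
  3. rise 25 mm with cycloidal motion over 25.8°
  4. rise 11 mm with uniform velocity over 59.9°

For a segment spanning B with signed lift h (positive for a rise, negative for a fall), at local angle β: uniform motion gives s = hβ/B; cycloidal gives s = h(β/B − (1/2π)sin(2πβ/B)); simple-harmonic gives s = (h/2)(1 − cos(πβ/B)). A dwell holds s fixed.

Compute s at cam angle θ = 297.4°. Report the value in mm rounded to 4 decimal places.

seg 1 [0°–130°] uniform, h=12: full span → s += 12 → s = 12.0000
seg 2 [130°–274.3°] simple-harmonic, h=-9: full span → s += -9 → s = 3.0000
seg 3 [274.3°–300.1°] cycloidal, h=25: θ=297.4° here. β=23.1, B=25.8. 25·(0.8953 − sin(2π·0.8953)/(2π)) = 24.8155 → s = 27.8155

27.8155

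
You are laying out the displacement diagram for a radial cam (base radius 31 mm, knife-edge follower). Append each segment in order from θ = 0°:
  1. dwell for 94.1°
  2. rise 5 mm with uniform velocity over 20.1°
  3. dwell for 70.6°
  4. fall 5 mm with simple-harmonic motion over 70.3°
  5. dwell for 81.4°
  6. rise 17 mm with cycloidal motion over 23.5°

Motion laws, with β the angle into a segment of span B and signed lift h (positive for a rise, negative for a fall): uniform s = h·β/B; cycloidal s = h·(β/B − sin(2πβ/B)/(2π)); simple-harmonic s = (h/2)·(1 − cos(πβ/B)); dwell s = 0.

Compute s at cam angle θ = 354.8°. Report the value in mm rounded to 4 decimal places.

seg 1 [0°–94.1°] dwell: s stays 0.0000
seg 2 [94.1°–114.2°] uniform, h=5: full span → s += 5 → s = 5.0000
seg 3 [114.2°–184.8°] dwell: s stays 5.0000
seg 4 [184.8°–255.1°] simple-harmonic, h=-5: full span → s += -5 → s = 0.0000
seg 5 [255.1°–336.5°] dwell: s stays 0.0000
seg 6 [336.5°–360°] cycloidal, h=17: θ=354.8° here. β=18.3, B=23.5. 17·(0.7787 − sin(2π·0.7787)/(2π)) = 15.9000 → s = 15.9000

15.9000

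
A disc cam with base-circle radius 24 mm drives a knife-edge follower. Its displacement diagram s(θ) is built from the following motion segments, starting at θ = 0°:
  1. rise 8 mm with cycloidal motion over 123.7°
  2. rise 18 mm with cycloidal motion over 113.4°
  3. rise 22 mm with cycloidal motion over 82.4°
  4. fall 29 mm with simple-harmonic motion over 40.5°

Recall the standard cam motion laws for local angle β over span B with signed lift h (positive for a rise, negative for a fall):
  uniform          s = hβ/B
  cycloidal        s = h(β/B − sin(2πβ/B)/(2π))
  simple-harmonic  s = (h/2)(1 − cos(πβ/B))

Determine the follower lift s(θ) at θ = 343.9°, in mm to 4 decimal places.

seg 1 [0°–123.7°] cycloidal, h=8: full span → s += 8 → s = 8.0000
seg 2 [123.7°–237.1°] cycloidal, h=18: full span → s += 18 → s = 26.0000
seg 3 [237.1°–319.5°] cycloidal, h=22: full span → s += 22 → s = 48.0000
seg 4 [319.5°–360°] simple-harmonic, h=-29: θ=343.9° here. β=24.4, B=40.5. -29/2·(1 − cos(π·0.6025)) = -19.0876 → s = 28.9124

28.9124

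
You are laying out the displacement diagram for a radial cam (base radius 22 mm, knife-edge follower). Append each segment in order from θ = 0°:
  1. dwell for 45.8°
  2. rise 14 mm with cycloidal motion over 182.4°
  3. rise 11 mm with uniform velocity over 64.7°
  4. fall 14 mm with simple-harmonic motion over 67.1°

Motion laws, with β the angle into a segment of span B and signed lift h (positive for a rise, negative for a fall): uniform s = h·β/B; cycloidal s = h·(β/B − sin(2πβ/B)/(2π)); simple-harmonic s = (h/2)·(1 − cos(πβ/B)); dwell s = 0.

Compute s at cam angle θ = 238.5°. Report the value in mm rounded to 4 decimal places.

seg 1 [0°–45.8°] dwell: s stays 0.0000
seg 2 [45.8°–228.2°] cycloidal, h=14: full span → s += 14 → s = 14.0000
seg 3 [228.2°–292.9°] uniform, h=11: θ=238.5° here. β=10.3, B=64.7. 11·10.3/64.7 = 1.7512 → s = 15.7512

15.7512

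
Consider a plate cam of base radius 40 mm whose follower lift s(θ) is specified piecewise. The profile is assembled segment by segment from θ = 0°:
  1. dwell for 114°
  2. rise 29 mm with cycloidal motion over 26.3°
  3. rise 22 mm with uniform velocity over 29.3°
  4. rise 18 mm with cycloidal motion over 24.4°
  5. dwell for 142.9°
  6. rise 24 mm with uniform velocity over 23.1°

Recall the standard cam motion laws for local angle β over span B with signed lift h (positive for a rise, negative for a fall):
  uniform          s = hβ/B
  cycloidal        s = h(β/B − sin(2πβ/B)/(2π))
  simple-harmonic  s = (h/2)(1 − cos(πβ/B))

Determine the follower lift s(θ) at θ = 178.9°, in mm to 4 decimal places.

seg 1 [0°–114°] dwell: s stays 0.0000
seg 2 [114°–140.3°] cycloidal, h=29: full span → s += 29 → s = 29.0000
seg 3 [140.3°–169.6°] uniform, h=22: full span → s += 22 → s = 51.0000
seg 4 [169.6°–194°] cycloidal, h=18: θ=178.9° here. β=9.3, B=24.4. 18·(0.3811 − sin(2π·0.3811)/(2π)) = 4.9147 → s = 55.9147

55.9147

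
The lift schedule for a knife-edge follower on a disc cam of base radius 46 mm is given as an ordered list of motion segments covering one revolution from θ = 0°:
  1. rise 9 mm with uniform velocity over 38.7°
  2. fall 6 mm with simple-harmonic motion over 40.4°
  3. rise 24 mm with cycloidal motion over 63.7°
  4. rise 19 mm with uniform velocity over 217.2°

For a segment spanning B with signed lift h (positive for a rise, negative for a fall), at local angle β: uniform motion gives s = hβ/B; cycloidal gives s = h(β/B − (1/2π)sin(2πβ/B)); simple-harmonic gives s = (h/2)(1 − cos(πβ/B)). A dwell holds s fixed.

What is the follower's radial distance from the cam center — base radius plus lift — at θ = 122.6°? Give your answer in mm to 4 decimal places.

seg 1 [0°–38.7°] uniform, h=9: full span → s += 9 → s = 9.0000
seg 2 [38.7°–79.1°] simple-harmonic, h=-6: full span → s += -6 → s = 3.0000
seg 3 [79.1°–142.8°] cycloidal, h=24: θ=122.6° here. β=43.5, B=63.7. 24·(0.6829 − sin(2π·0.6829)/(2π)) = 19.8745 → s = 22.8745
radial distance = base radius + s = 46 + 22.8745 = 68.8745

68.8745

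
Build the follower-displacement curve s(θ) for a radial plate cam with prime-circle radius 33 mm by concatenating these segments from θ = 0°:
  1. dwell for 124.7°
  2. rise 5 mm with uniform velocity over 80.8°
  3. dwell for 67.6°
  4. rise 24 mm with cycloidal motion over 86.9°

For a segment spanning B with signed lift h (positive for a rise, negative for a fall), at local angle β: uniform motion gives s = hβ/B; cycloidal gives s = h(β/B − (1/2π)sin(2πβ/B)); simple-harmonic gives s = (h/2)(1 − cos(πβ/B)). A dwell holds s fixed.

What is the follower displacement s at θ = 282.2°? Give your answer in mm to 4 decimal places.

seg 1 [0°–124.7°] dwell: s stays 0.0000
seg 2 [124.7°–205.5°] uniform, h=5: full span → s += 5 → s = 5.0000
seg 3 [205.5°–273.1°] dwell: s stays 5.0000
seg 4 [273.1°–360°] cycloidal, h=24: θ=282.2° here. β=9.1, B=86.9. 24·(0.1047 − sin(2π·0.1047)/(2π)) = 0.1775 → s = 5.1775

5.1775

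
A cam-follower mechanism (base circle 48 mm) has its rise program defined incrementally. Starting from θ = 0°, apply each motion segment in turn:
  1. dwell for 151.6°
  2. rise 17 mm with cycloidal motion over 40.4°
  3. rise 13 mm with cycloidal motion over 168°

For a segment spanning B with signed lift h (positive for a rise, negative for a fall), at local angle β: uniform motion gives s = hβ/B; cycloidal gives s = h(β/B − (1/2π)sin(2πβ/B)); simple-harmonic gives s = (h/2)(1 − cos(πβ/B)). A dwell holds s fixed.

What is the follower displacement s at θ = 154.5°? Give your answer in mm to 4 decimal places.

seg 1 [0°–151.6°] dwell: s stays 0.0000
seg 2 [151.6°–192°] cycloidal, h=17: θ=154.5° here. β=2.9, B=40.4. 17·(0.0718 − sin(2π·0.0718)/(2π)) = 0.0410 → s = 0.0410

0.0410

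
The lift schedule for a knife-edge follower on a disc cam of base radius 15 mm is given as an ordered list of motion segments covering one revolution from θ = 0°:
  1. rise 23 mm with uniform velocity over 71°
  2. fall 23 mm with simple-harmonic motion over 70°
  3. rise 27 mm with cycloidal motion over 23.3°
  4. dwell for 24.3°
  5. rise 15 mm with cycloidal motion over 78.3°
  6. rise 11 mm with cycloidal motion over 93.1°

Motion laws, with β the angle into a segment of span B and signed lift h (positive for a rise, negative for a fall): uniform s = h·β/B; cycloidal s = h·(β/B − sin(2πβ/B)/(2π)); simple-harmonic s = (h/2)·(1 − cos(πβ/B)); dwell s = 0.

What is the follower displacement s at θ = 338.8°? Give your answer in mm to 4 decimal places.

seg 1 [0°–71°] uniform, h=23: full span → s += 23 → s = 23.0000
seg 2 [71°–141°] simple-harmonic, h=-23: full span → s += -23 → s = 0.0000
seg 3 [141°–164.3°] cycloidal, h=27: full span → s += 27 → s = 27.0000
seg 4 [164.3°–188.6°] dwell: s stays 27.0000
seg 5 [188.6°–266.9°] cycloidal, h=15: full span → s += 15 → s = 42.0000
seg 6 [266.9°–360°] cycloidal, h=11: θ=338.8° here. β=71.9, B=93.1. 11·(0.7723 − sin(2π·0.7723)/(2π)) = 10.2287 → s = 52.2287

52.2287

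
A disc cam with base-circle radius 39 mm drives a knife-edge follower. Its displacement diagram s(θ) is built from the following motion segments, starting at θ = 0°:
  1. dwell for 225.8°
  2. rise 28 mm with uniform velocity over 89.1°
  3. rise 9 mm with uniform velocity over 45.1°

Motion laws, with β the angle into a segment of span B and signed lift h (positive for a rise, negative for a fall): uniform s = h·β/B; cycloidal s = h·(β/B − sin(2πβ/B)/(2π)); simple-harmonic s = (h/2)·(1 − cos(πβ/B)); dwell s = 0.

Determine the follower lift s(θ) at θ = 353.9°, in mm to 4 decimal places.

seg 1 [0°–225.8°] dwell: s stays 0.0000
seg 2 [225.8°–314.9°] uniform, h=28: full span → s += 28 → s = 28.0000
seg 3 [314.9°–360°] uniform, h=9: θ=353.9° here. β=39, B=45.1. 9·39/45.1 = 7.7827 → s = 35.7827

35.7827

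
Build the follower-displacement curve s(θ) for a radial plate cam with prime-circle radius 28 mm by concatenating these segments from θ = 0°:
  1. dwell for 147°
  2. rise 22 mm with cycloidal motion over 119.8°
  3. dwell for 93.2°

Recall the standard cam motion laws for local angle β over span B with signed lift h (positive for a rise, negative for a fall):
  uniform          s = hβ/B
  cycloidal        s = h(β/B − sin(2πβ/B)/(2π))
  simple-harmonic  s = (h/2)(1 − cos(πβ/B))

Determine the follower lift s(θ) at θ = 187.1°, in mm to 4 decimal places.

seg 1 [0°–147°] dwell: s stays 0.0000
seg 2 [147°–266.8°] cycloidal, h=22: θ=187.1° here. β=40.1, B=119.8. 22·(0.3347 − sin(2π·0.3347)/(2π)) = 4.3470 → s = 4.3470

4.3470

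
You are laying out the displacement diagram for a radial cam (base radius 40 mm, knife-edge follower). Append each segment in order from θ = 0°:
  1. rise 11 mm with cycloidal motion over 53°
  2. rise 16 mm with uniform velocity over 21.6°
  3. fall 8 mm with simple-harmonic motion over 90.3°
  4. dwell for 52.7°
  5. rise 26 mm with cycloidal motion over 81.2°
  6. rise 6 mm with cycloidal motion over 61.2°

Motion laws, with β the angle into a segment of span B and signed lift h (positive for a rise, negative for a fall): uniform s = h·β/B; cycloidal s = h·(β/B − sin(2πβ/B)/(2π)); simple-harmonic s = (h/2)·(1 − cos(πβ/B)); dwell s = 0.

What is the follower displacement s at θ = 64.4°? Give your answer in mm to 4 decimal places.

seg 1 [0°–53°] cycloidal, h=11: full span → s += 11 → s = 11.0000
seg 2 [53°–74.6°] uniform, h=16: θ=64.4° here. β=11.4, B=21.6. 16·11.4/21.6 = 8.4444 → s = 19.4444

19.4444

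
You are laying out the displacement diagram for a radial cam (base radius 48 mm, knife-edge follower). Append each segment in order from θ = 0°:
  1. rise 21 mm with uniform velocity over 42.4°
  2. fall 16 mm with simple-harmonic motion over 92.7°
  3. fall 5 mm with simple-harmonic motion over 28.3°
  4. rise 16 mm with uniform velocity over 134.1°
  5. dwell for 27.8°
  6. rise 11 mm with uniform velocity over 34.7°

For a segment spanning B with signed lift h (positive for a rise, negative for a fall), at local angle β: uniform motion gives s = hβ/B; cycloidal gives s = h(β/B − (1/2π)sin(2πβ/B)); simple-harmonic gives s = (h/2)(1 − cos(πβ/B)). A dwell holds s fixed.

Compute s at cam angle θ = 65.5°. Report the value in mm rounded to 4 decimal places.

seg 1 [0°–42.4°] uniform, h=21: full span → s += 21 → s = 21.0000
seg 2 [42.4°–135.1°] simple-harmonic, h=-16: θ=65.5° here. β=23.1, B=92.7. -16/2·(1 − cos(π·0.2492)) = -2.3288 → s = 18.6712

18.6712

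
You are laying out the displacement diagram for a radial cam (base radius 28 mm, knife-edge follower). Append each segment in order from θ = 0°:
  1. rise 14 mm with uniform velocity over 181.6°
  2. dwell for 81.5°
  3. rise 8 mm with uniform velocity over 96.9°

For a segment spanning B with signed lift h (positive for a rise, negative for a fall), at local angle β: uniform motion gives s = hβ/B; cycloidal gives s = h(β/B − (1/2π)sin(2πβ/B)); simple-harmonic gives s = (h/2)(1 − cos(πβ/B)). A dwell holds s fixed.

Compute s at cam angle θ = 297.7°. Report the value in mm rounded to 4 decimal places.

seg 1 [0°–181.6°] uniform, h=14: full span → s += 14 → s = 14.0000
seg 2 [181.6°–263.1°] dwell: s stays 14.0000
seg 3 [263.1°–360°] uniform, h=8: θ=297.7° here. β=34.6, B=96.9. 8·34.6/96.9 = 2.8566 → s = 16.8566

16.8566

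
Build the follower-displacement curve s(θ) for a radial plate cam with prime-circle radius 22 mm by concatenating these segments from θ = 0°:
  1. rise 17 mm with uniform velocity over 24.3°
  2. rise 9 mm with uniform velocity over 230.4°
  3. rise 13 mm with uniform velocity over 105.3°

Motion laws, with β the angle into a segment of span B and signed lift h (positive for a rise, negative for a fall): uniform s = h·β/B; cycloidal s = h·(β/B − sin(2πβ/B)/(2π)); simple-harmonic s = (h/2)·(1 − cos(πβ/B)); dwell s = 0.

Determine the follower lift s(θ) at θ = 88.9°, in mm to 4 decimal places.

seg 1 [0°–24.3°] uniform, h=17: full span → s += 17 → s = 17.0000
seg 2 [24.3°–254.7°] uniform, h=9: θ=88.9° here. β=64.6, B=230.4. 9·64.6/230.4 = 2.5234 → s = 19.5234

19.5234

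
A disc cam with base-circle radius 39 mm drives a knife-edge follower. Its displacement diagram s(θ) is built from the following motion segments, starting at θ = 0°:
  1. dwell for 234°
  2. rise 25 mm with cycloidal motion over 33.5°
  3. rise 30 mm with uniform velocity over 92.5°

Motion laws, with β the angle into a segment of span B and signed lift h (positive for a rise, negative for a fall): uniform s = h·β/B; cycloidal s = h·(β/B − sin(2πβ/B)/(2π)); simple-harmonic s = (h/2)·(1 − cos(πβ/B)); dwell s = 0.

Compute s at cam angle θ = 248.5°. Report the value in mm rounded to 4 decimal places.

seg 1 [0°–234°] dwell: s stays 0.0000
seg 2 [234°–267.5°] cycloidal, h=25: θ=248.5° here. β=14.5, B=33.5. 25·(0.4328 − sin(2π·0.4328)/(2π)) = 9.1912 → s = 9.1912

9.1912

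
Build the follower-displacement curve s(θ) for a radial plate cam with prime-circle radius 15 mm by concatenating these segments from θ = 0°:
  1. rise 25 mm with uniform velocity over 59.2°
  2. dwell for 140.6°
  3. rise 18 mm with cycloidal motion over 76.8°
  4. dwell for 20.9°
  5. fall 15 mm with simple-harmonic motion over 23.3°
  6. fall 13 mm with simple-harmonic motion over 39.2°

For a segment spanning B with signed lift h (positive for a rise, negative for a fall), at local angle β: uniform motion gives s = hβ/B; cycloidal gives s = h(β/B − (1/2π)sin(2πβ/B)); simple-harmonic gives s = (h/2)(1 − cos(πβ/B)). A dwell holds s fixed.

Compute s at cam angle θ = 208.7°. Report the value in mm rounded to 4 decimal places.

seg 1 [0°–59.2°] uniform, h=25: full span → s += 25 → s = 25.0000
seg 2 [59.2°–199.8°] dwell: s stays 25.0000
seg 3 [199.8°–276.6°] cycloidal, h=18: θ=208.7° here. β=8.9, B=76.8. 18·(0.1159 − sin(2π·0.1159)/(2π)) = 0.1795 → s = 25.1795

25.1795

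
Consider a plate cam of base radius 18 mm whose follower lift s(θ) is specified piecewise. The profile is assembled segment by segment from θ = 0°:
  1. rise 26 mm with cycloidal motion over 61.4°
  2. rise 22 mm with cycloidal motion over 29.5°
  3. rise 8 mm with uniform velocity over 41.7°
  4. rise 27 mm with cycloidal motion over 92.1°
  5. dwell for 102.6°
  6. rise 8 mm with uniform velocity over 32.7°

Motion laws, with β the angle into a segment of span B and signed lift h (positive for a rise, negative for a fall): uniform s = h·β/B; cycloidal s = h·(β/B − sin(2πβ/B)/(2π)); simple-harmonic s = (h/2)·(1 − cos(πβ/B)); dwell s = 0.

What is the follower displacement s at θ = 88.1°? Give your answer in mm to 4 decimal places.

seg 1 [0°–61.4°] cycloidal, h=26: full span → s += 26 → s = 26.0000
seg 2 [61.4°–90.9°] cycloidal, h=22: θ=88.1° here. β=26.7, B=29.5. 22·(0.9051 − sin(2π·0.9051)/(2π)) = 21.8784 → s = 47.8784

47.8784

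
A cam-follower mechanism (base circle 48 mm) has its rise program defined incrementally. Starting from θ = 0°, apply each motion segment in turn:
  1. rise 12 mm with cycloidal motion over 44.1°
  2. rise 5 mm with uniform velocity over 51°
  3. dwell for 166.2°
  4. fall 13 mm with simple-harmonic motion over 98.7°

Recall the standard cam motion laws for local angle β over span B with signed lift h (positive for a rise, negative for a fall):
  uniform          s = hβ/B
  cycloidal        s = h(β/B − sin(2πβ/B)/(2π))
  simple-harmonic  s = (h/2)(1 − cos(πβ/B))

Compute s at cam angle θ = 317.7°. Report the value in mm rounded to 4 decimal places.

seg 1 [0°–44.1°] cycloidal, h=12: full span → s += 12 → s = 12.0000
seg 2 [44.1°–95.1°] uniform, h=5: full span → s += 5 → s = 17.0000
seg 3 [95.1°–261.3°] dwell: s stays 17.0000
seg 4 [261.3°–360°] simple-harmonic, h=-13: θ=317.7° here. β=56.4, B=98.7. -13/2·(1 − cos(π·0.5714)) = -7.9464 → s = 9.0536

9.0536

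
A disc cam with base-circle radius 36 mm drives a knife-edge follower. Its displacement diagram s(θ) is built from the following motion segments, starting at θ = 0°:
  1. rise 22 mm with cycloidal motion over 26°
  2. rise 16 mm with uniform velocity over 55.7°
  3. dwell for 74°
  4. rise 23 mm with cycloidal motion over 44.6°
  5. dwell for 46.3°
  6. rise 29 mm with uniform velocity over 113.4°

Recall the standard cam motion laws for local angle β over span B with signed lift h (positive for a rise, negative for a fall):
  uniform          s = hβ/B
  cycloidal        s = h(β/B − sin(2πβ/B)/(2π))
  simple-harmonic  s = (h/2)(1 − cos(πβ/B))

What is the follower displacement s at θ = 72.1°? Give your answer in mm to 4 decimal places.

seg 1 [0°–26°] cycloidal, h=22: full span → s += 22 → s = 22.0000
seg 2 [26°–81.7°] uniform, h=16: θ=72.1° here. β=46.1, B=55.7. 16·46.1/55.7 = 13.2424 → s = 35.2424

35.2424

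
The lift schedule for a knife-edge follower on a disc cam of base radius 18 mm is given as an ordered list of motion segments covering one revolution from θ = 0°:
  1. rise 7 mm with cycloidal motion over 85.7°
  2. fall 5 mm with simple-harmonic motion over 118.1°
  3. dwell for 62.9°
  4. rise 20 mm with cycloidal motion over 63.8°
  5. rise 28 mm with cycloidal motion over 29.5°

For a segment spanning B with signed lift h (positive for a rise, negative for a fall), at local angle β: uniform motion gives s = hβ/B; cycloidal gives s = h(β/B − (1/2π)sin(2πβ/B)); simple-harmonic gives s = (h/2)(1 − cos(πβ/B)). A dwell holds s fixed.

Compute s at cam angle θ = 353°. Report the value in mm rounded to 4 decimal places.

seg 1 [0°–85.7°] cycloidal, h=7: full span → s += 7 → s = 7.0000
seg 2 [85.7°–203.8°] simple-harmonic, h=-5: full span → s += -5 → s = 2.0000
seg 3 [203.8°–266.7°] dwell: s stays 2.0000
seg 4 [266.7°–330.5°] cycloidal, h=20: full span → s += 20 → s = 22.0000
seg 5 [330.5°–360°] cycloidal, h=28: θ=353° here. β=22.5, B=29.5. 28·(0.7627 − sin(2π·0.7627)/(2π)) = 25.7981 → s = 47.7981

47.7981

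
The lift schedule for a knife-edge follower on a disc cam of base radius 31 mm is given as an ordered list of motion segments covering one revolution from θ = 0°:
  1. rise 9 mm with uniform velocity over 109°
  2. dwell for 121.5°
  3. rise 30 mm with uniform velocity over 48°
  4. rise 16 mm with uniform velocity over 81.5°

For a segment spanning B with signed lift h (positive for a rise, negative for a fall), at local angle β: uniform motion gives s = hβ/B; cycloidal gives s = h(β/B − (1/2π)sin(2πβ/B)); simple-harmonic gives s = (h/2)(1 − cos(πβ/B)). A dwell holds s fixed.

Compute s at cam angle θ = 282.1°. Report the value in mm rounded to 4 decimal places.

seg 1 [0°–109°] uniform, h=9: full span → s += 9 → s = 9.0000
seg 2 [109°–230.5°] dwell: s stays 9.0000
seg 3 [230.5°–278.5°] uniform, h=30: full span → s += 30 → s = 39.0000
seg 4 [278.5°–360°] uniform, h=16: θ=282.1° here. β=3.6, B=81.5. 16·3.6/81.5 = 0.7067 → s = 39.7067

39.7067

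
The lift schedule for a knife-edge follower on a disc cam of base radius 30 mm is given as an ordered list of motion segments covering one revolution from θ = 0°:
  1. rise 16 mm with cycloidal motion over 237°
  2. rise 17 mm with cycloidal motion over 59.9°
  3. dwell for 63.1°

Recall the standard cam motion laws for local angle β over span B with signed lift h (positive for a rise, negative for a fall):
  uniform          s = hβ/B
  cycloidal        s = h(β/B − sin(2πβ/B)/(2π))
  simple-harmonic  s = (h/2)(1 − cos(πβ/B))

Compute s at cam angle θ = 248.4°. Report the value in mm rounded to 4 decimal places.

seg 1 [0°–237°] cycloidal, h=16: full span → s += 16 → s = 16.0000
seg 2 [237°–296.9°] cycloidal, h=17: θ=248.4° here. β=11.4, B=59.9. 17·(0.1903 − sin(2π·0.1903)/(2π)) = 0.7178 → s = 16.7178

16.7178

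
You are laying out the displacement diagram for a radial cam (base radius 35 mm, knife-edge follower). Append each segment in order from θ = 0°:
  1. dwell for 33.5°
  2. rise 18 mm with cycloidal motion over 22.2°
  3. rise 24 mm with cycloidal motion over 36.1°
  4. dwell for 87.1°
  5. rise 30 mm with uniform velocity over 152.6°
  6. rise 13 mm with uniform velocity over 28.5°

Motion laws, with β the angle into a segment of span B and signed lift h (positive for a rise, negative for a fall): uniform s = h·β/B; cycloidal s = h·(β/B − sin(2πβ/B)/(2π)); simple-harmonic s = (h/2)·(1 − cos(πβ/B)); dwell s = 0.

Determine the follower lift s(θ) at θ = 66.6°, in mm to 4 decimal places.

seg 1 [0°–33.5°] dwell: s stays 0.0000
seg 2 [33.5°–55.7°] cycloidal, h=18: full span → s += 18 → s = 18.0000
seg 3 [55.7°–91.8°] cycloidal, h=24: θ=66.6° here. β=10.9, B=36.1. 24·(0.3019 − sin(2π·0.3019)/(2π)) = 3.6284 → s = 21.6284

21.6284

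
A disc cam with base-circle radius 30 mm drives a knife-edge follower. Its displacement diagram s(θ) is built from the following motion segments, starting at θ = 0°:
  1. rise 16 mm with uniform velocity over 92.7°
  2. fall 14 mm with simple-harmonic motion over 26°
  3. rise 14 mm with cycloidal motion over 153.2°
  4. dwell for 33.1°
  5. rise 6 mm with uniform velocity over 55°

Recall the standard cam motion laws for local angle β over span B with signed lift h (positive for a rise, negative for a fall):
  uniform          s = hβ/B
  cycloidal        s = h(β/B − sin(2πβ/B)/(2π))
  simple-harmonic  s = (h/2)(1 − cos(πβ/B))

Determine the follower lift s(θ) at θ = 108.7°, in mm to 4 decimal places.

seg 1 [0°–92.7°] uniform, h=16: full span → s += 16 → s = 16.0000
seg 2 [92.7°–118.7°] simple-harmonic, h=-14: θ=108.7° here. β=16, B=26. -14/2·(1 − cos(π·0.6154)) = -9.4822 → s = 6.5178

6.5178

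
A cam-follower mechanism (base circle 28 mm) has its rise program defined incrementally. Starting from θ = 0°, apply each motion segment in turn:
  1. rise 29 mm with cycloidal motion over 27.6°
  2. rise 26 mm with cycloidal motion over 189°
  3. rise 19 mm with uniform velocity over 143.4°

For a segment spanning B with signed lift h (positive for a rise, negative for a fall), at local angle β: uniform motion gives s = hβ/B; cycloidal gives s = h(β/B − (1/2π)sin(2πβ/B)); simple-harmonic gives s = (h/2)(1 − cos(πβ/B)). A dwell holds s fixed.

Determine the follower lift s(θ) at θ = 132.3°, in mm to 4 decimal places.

seg 1 [0°–27.6°] cycloidal, h=29: full span → s += 29 → s = 29.0000
seg 2 [27.6°–216.6°] cycloidal, h=26: θ=132.3° here. β=104.7, B=189. 26·(0.5540 − sin(2π·0.5540)/(2π)) = 15.7796 → s = 44.7796

44.7796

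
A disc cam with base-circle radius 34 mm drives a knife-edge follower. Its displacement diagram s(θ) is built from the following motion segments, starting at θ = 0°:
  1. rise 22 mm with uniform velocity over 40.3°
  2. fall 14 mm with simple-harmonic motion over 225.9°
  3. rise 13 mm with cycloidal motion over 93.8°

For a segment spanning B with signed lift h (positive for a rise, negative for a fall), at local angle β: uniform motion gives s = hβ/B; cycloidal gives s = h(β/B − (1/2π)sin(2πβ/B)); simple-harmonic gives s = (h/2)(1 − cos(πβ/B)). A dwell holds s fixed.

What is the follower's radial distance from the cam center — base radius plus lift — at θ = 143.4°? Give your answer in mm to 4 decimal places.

seg 1 [0°–40.3°] uniform, h=22: full span → s += 22 → s = 22.0000
seg 2 [40.3°–266.2°] simple-harmonic, h=-14: θ=143.4° here. β=103.1, B=225.9. -14/2·(1 − cos(π·0.4564)) = -6.0441 → s = 15.9559
radial distance = base radius + s = 34 + 15.9559 = 49.9559

49.9559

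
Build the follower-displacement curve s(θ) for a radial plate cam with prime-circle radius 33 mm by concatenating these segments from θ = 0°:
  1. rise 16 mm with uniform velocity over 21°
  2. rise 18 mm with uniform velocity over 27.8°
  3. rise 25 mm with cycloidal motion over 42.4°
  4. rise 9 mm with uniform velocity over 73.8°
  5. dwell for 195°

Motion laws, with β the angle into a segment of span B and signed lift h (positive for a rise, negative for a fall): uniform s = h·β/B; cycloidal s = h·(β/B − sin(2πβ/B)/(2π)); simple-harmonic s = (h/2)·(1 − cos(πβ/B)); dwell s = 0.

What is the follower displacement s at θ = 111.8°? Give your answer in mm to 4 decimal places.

seg 1 [0°–21°] uniform, h=16: full span → s += 16 → s = 16.0000
seg 2 [21°–48.8°] uniform, h=18: full span → s += 18 → s = 34.0000
seg 3 [48.8°–91.2°] cycloidal, h=25: full span → s += 25 → s = 59.0000
seg 4 [91.2°–165°] uniform, h=9: θ=111.8° here. β=20.6, B=73.8. 9·20.6/73.8 = 2.5122 → s = 61.5122

61.5122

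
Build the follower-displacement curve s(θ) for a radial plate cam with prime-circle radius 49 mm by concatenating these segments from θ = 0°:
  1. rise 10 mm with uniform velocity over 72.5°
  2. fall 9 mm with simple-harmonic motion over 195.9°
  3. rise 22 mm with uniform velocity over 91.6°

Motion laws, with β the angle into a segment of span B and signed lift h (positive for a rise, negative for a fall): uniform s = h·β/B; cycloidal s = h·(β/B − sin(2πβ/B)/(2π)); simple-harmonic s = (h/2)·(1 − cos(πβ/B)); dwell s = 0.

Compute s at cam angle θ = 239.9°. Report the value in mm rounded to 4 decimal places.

seg 1 [0°–72.5°] uniform, h=10: full span → s += 10 → s = 10.0000
seg 2 [72.5°–268.4°] simple-harmonic, h=-9: θ=239.9° here. β=167.4, B=195.9. -9/2·(1 − cos(π·0.8545)) = -8.5381 → s = 1.4619

1.4619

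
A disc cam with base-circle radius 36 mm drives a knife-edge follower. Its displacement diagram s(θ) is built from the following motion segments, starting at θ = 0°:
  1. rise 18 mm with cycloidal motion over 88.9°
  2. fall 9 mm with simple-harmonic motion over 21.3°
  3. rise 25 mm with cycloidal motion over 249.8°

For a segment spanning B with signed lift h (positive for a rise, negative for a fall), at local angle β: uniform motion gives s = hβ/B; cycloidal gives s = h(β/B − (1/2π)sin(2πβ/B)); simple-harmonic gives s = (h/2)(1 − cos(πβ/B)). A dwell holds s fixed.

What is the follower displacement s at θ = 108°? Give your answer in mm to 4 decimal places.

seg 1 [0°–88.9°] cycloidal, h=18: full span → s += 18 → s = 18.0000
seg 2 [88.9°–110.2°] simple-harmonic, h=-9: θ=108° here. β=19.1, B=21.3. -9/2·(1 − cos(π·0.8967)) = -8.7652 → s = 9.2348

9.2348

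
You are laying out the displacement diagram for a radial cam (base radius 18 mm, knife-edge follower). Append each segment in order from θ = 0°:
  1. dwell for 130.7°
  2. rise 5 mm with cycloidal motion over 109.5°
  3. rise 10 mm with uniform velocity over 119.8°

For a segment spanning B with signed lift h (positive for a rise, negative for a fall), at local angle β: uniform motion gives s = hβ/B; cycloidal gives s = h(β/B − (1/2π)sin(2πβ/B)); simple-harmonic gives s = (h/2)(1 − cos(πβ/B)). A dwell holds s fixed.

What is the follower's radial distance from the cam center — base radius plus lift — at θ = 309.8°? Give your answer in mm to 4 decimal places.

seg 1 [0°–130.7°] dwell: s stays 0.0000
seg 2 [130.7°–240.2°] cycloidal, h=5: full span → s += 5 → s = 5.0000
seg 3 [240.2°–360°] uniform, h=10: θ=309.8° here. β=69.6, B=119.8. 10·69.6/119.8 = 5.8097 → s = 10.8097
radial distance = base radius + s = 18 + 10.8097 = 28.8097

28.8097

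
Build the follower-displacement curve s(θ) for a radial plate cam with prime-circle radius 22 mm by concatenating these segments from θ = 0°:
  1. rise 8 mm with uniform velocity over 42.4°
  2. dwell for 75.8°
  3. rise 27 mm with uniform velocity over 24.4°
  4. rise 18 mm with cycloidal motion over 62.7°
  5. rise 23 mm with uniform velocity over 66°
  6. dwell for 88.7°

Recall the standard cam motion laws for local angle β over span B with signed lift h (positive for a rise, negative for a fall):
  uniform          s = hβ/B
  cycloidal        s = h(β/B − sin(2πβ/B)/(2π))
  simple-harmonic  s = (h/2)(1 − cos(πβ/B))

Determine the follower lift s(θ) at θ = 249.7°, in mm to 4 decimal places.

seg 1 [0°–42.4°] uniform, h=8: full span → s += 8 → s = 8.0000
seg 2 [42.4°–118.2°] dwell: s stays 8.0000
seg 3 [118.2°–142.6°] uniform, h=27: full span → s += 27 → s = 35.0000
seg 4 [142.6°–205.3°] cycloidal, h=18: full span → s += 18 → s = 53.0000
seg 5 [205.3°–271.3°] uniform, h=23: θ=249.7° here. β=44.4, B=66. 23·44.4/66 = 15.4727 → s = 68.4727

68.4727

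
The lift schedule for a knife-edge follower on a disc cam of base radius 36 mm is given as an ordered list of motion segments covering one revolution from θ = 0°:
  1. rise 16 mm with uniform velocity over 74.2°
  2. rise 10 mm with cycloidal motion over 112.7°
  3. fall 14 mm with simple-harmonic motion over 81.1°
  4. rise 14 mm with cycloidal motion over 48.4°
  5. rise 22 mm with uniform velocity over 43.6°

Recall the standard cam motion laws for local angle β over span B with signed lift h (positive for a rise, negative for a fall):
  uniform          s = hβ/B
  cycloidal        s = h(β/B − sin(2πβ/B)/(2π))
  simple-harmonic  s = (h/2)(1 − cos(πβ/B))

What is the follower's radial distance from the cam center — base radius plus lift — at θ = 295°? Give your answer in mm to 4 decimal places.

seg 1 [0°–74.2°] uniform, h=16: full span → s += 16 → s = 16.0000
seg 2 [74.2°–186.9°] cycloidal, h=10: full span → s += 10 → s = 26.0000
seg 3 [186.9°–268°] simple-harmonic, h=-14: full span → s += -14 → s = 12.0000
seg 4 [268°–316.4°] cycloidal, h=14: θ=295° here. β=27, B=48.4. 14·(0.5579 − sin(2π·0.5579)/(2π)) = 8.6021 → s = 20.6021
radial distance = base radius + s = 36 + 20.6021 = 56.6021

56.6021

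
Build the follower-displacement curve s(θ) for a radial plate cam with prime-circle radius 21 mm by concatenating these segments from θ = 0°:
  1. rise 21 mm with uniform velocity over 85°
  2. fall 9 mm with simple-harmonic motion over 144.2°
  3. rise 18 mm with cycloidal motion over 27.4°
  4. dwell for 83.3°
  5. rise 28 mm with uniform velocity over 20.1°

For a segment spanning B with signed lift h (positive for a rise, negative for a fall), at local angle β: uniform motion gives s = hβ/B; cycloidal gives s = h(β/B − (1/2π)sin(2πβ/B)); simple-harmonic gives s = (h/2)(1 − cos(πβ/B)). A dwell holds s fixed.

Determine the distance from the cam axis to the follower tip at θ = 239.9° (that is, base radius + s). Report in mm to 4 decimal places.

seg 1 [0°–85°] uniform, h=21: full span → s += 21 → s = 21.0000
seg 2 [85°–229.2°] simple-harmonic, h=-9: full span → s += -9 → s = 12.0000
seg 3 [229.2°–256.6°] cycloidal, h=18: θ=239.9° here. β=10.7, B=27.4. 18·(0.3905 − sin(2π·0.3905)/(2π)) = 5.2102 → s = 17.2102
radial distance = base radius + s = 21 + 17.2102 = 38.2102

38.2102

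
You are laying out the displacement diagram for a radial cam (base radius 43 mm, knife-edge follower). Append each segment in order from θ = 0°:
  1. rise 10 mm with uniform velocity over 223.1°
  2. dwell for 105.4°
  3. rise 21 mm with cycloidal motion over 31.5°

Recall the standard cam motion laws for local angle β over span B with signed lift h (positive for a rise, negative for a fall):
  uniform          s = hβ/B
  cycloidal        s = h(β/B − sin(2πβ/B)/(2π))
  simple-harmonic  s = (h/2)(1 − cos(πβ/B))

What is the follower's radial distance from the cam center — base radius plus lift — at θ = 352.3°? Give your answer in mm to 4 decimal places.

seg 1 [0°–223.1°] uniform, h=10: full span → s += 10 → s = 10.0000
seg 2 [223.1°–328.5°] dwell: s stays 10.0000
seg 3 [328.5°–360°] cycloidal, h=21: θ=352.3° here. β=23.8, B=31.5. 21·(0.7556 − sin(2π·0.7556)/(2π)) = 19.2069 → s = 29.2069
radial distance = base radius + s = 43 + 29.2069 = 72.2069

72.2069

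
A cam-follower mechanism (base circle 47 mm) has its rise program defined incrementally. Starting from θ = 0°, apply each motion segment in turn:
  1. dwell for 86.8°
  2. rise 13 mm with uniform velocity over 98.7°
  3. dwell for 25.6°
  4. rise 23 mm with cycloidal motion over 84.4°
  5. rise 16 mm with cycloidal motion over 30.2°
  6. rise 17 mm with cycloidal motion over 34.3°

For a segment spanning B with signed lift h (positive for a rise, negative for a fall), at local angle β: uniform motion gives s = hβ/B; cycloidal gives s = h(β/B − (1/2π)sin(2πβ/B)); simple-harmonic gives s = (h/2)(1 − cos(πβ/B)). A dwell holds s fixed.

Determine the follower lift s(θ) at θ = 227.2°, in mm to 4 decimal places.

seg 1 [0°–86.8°] dwell: s stays 0.0000
seg 2 [86.8°–185.5°] uniform, h=13: full span → s += 13 → s = 13.0000
seg 3 [185.5°–211.1°] dwell: s stays 13.0000
seg 4 [211.1°–295.5°] cycloidal, h=23: θ=227.2° here. β=16.1, B=84.4. 23·(0.1908 − sin(2π·0.1908)/(2π)) = 0.9776 → s = 13.9776

13.9776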